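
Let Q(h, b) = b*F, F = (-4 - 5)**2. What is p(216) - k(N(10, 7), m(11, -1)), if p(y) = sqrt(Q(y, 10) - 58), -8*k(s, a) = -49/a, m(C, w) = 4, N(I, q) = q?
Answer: -49/32 + 4*sqrt(47) ≈ 25.891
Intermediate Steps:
F = 81 (F = (-9)**2 = 81)
Q(h, b) = 81*b (Q(h, b) = b*81 = 81*b)
k(s, a) = 49/(8*a) (k(s, a) = -(-49)/(8*a) = 49/(8*a))
p(y) = 4*sqrt(47) (p(y) = sqrt(81*10 - 58) = sqrt(810 - 58) = sqrt(752) = 4*sqrt(47))
p(216) - k(N(10, 7), m(11, -1)) = 4*sqrt(47) - 49/(8*4) = 4*sqrt(47) - 1*49/32 = 4*sqrt(47) - 49/32 = -49/32 + 4*sqrt(47)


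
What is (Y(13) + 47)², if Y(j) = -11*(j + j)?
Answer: 57121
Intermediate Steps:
Y(j) = -22*j
(Y(13) + 47)² = (-22*13 + 47)² = (-286 + 47)² = (-239)² = 57121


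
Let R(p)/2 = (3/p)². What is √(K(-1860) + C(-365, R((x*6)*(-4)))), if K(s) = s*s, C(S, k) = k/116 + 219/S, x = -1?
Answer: √18620947812010/2320 ≈ 1860.0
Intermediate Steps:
R(p) = 18/p² (R(p) = 2*(3/p)² = 2*(9/p²) = 18/p²)
C(S, k) = 219/S + k/116 (C(S, k) = k*(1/116) + 219/S = k/116 + 219/S = 219/S + k/116)
K(s) = s²
√(K(-1860) + C(-365, R((x*6)*(-4)))) = √((-1860)² + (219/(-365) + (18/(-1*6*(-4))²)/116)) = √(3459600 + (219*(-1/365) + (18/(-6*(-4))²)/116)) = √(3459600 + (-⅗ + (18/24²)/116)) = √(3459600 + (-⅗ + (18*(1/576))/116)) = √(3459600 + (-⅗ + (1/116)*(1/32))) = √(3459600 + (-⅗ + 1/3712)) = √(3459600 - 11131/18560) = √(64210164869/18560) = √18620947812010/2320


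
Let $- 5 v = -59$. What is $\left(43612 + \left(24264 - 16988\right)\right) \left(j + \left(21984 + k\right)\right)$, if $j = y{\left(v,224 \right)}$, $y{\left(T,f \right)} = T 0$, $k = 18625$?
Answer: $2066510792$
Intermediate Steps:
$v = \frac{59}{5}$ ($v = \left(- \frac{1}{5}\right) \left(-59\right) = \frac{59}{5} \approx 11.8$)
$y{\left(T,f \right)} = 0$
$j = 0$
$\left(43612 + \left(24264 - 16988\right)\right) \left(j + \left(21984 + k\right)\right) = \left(43612 + \left(24264 - 16988\right)\right) \left(0 + \left(21984 + 18625\right)\right) = \left(43612 + 7276\right) \left(0 + 40609\right) = 50888 \cdot 40609 = 2066510792$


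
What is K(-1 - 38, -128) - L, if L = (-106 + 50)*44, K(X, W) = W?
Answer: 2336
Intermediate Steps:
L = -2464 (L = -56*44 = -2464)
K(-1 - 38, -128) - L = -128 - 1*(-2464) = -128 + 2464 = 2336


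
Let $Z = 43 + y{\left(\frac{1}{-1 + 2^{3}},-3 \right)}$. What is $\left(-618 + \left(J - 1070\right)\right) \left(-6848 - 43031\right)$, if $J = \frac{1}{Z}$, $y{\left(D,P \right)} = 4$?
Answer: $\frac{3957150465}{47} \approx 8.4195 \cdot 10^{7}$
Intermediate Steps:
$Z = 47$ ($Z = 43 + 4 = 47$)
$J = \frac{1}{47} \approx 0.021277$
$\left(-618 + \left(J - 1070\right)\right) \left(-6848 - 43031\right) = \left(-618 + \left(\frac{1}{47} - 1070\right)\right) \left(-6848 - 43031\right) = \left(-618 + \left(\frac{1}{47} - 1070\right)\right) \left(-49879\right) = \left(-618 - \frac{50289}{47}\right) \left(-49879\right) = \left(- \frac{79335}{47}\right) \left(-49879\right) = \frac{3957150465}{47}$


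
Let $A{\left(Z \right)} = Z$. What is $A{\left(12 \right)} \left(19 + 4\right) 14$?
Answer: $3864$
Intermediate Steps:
$A{\left(12 \right)} \left(19 + 4\right) 14 = 12 \left(19 + 4\right) 14 = 12 \cdot 23 \cdot 14 = 12 \cdot 322 = 3864$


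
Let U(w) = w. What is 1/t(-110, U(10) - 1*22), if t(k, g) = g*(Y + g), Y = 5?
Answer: 1/84 ≈ 0.011905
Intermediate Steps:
t(k, g) = g*(5 + g)
1/t(-110, U(10) - 1*22) = 1/((10 - 1*22)*(5 + (10 - 1*22))) = 1/((10 - 22)*(5 + (10 - 22))) = 1/(-12*(5 - 12)) = 1/(-12*(-7)) = 1/84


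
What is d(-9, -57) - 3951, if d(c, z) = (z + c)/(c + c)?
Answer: -11842/3 ≈ -3947.3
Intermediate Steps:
d(c, z) = (c + z)/(2*c) (d(c, z) = (c + z)/((2*c)) = (c + z)*(1/(2*c)) = (c + z)/(2*c))
d(-9, -57) - 3951 = (½)*(-9 - 57)/(-9) - 3951 = (½)*(-⅑)*(-66) - 3951 = 11/3 - 3951 = -11842/3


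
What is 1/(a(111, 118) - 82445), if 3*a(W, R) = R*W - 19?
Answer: -3/234256 ≈ -1.2807e-5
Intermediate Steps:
a(W, R) = -19/3 + R*W/3 (a(W, R) = (R*W - 19)/3 = (-19 + R*W)/3 = -19/3 + R*W/3)
1/(a(111, 118) - 82445) = 1/((-19/3 + (⅓)*118*111) - 82445) = 1/((-19/3 + 4366) - 82445) = 1/(13079/3 - 82445) = 1/(-234256/3) = -3/234256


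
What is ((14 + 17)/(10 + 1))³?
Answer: 29791/1331 ≈ 22.382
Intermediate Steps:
((14 + 17)/(10 + 1))³ = (31/11)³ = 29791/1331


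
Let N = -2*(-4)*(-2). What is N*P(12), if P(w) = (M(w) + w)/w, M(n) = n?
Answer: -32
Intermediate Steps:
P(w) = 2 (P(w) = (w + w)/w = (2*w)/w = 2)
N = -16 (N = 8*(-2) = -16)
N*P(12) = -16*2 = -32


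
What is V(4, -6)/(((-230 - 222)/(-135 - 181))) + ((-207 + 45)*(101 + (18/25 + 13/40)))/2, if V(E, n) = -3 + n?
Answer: -186945777/22600 ≈ -8271.9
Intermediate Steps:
V(4, -6)/(((-230 - 222)/(-135 - 181))) + ((-207 + 45)*(101 + (18/25 + 13/40)))/2 = (-3 - 6)/(((-230 - 222)/(-135 - 181))) + ((-207 + 45)*(101 + (18/25 + 13/40)))/2 = -9/((-452/(-316))) - 162*(101 + (18*(1/25) + 13*(1/40)))*(½) = -9/((-452*(-1/316))) - 162*(101 + (18/25 + 13/40))*(½) = -9/113/79 - 162*(101 + 209/200)*(½) = -9*79/113 - 162*20409/200*(½) = -711/113 - 1653129/100*½ = -711/113 - 1653129/200 = -186945777/22600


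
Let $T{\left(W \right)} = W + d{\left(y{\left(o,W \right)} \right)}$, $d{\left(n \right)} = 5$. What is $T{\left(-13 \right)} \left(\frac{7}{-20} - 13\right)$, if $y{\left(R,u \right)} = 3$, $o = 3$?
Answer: $\frac{534}{5} \approx 106.8$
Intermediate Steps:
$T{\left(W \right)} = 5 + W$ ($T{\left(W \right)} = W + 5 = 5 + W$)
$T{\left(-13 \right)} \left(\frac{7}{-20} - 13\right) = \left(5 - 13\right) \left(\frac{7}{-20} - 13\right) = - 8 \left(7 \left(- \frac{1}{20}\right) - 13\right) = - 8 \left(- \frac{7}{20} - 13\right) = \left(-8\right) \left(- \frac{267}{20}\right) = \frac{534}{5}$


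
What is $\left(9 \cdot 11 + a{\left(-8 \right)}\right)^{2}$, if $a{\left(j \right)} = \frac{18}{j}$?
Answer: $\frac{149769}{16} \approx 9360.6$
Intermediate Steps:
$\left(9 \cdot 11 + a{\left(-8 \right)}\right)^{2} = \left(9 \cdot 11 + \frac{18}{-8}\right)^{2} = \left(99 + 18 \left(- \frac{1}{8}\right)\right)^{2} = \left(99 - \frac{9}{4}\right)^{2} = \left(\frac{387}{4}\right)^{2} = \frac{149769}{16}$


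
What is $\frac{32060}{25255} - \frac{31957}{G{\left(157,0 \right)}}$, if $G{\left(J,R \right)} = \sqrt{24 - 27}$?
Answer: $\frac{6412}{5051} + \frac{31957 i \sqrt{3}}{3} \approx 1.2695 + 18450.0 i$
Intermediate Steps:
$G{\left(J,R \right)} = i \sqrt{3}$ ($G{\left(J,R \right)} = \sqrt{-3} = i \sqrt{3}$)
$\frac{32060}{25255} - \frac{31957}{G{\left(157,0 \right)}} = \frac{32060}{25255} - \frac{31957}{i \sqrt{3}} = 32060 \cdot \frac{1}{25255} - 31957 \left(- \frac{i \sqrt{3}}{3}\right) = \frac{6412}{5051} + \frac{31957 i \sqrt{3}}{3}$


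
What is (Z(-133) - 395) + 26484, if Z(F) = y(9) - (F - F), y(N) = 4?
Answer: 26093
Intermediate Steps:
Z(F) = 4 (Z(F) = 4 - (F - F) = 4 - 1*0 = 4 + 0 = 4)
(Z(-133) - 395) + 26484 = (4 - 395) + 26484 = -391 + 26484 = 26093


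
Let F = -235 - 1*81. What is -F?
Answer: 316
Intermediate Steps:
F = -316 (F = -235 - 81 = -316)
-F = -1*(-316) = 316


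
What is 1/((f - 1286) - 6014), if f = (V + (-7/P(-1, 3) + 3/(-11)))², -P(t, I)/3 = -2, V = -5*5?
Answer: -4356/28753775 ≈ -0.00015149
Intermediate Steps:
V = -25
P(t, I) = 6 (P(t, I) = -3*(-2) = 6)
f = 3045025/4356 (f = (-25 + (-7/6 + 3/(-11)))² = (-25 + (-7*⅙ + 3*(-1/11)))² = (-25 + (-7/6 - 3/11))² = (-25 - 95/66)² = (-1745/66)² = 3045025/4356 ≈ 699.04)
1/((f - 1286) - 6014) = 1/((3045025/4356 - 1286) - 6014) = 1/(-2556791/4356 - 6014) = 1/(-28753775/4356) = -4356/28753775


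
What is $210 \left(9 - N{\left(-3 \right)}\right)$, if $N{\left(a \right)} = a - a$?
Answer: $1890$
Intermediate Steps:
$N{\left(a \right)} = 0$
$210 \left(9 - N{\left(-3 \right)}\right) = 210 \left(9 - 0\right) = 210 \left(9 + 0\right) = 210 \cdot 9 = 1890$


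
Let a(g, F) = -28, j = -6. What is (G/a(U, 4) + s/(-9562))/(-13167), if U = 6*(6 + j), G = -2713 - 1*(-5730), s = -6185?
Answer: 682747/83935236 ≈ 0.0081342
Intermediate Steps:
G = 3017 (G = -2713 + 5730 = 3017)
U = 0 (U = 6*(6 - 6) = 6*0 = 0)
(G/a(U, 4) + s/(-9562))/(-13167) = (3017/(-28) - 6185/(-9562))/(-13167) = (3017*(-1/28) - 6185*(-1/9562))*(-1/13167) = (-431/4 + 6185/9562)*(-1/13167) = -2048241/19124*(-1/13167) = 682747/83935236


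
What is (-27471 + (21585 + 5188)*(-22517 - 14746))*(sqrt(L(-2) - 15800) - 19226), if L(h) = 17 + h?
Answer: 19181198998020 - 997669770*I*sqrt(15785) ≈ 1.9181e+13 - 1.2535e+11*I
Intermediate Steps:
(-27471 + (21585 + 5188)*(-22517 - 14746))*(sqrt(L(-2) - 15800) - 19226) = (-27471 + (21585 + 5188)*(-22517 - 14746))*(sqrt((17 - 2) - 15800) - 19226) = (-27471 + 26773*(-37263))*(sqrt(15 - 15800) - 19226) = (-27471 - 997642299)*(sqrt(-15785) - 19226) = -997669770*(I*sqrt(15785) - 19226) = -997669770*(-19226 + I*sqrt(15785)) = 19181198998020 - 997669770*I*sqrt(15785)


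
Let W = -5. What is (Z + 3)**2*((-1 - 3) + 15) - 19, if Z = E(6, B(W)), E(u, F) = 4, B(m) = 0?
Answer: 520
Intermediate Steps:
Z = 4
(Z + 3)**2*((-1 - 3) + 15) - 19 = (4 + 3)**2*((-1 - 3) + 15) - 19 = 7**2*(-4 + 15) - 19 = 49*11 - 19 = 539 - 19 = 520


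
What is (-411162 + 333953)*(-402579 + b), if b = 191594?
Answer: 16289940865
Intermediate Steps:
(-411162 + 333953)*(-402579 + b) = (-411162 + 333953)*(-402579 + 191594) = -77209*(-210985) = 16289940865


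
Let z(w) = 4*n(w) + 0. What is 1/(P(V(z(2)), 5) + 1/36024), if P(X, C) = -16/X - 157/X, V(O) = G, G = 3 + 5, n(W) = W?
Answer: -18012/389509 ≈ -0.046243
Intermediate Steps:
G = 8
z(w) = 4*w (z(w) = 4*w + 0 = 4*w)
V(O) = 8
P(X, C) = -173/X
1/(P(V(z(2)), 5) + 1/36024) = 1/(-173/8 + 1/36024) = 1/(-389509/18012) = -18012/389509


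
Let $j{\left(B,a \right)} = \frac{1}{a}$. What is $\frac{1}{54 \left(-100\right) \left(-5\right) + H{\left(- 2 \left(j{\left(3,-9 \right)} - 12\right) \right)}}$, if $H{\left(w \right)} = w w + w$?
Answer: $\frac{81}{2236486} \approx 3.6218 \cdot 10^{-5}$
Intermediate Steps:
$H{\left(w \right)} = w + w^{2}$ ($H{\left(w \right)} = w^{2} + w = w + w^{2}$)
$\frac{1}{54 \left(-100\right) \left(-5\right) + H{\left(- 2 \left(j{\left(3,-9 \right)} - 12\right) \right)}} = \frac{1}{54 \left(-100\right) \left(-5\right) + - 2 \left(\frac{1}{-9} - 12\right) \left(1 - 2 \left(\frac{1}{-9} - 12\right)\right)} = \frac{1}{\left(-5400\right) \left(-5\right) + - 2 \left(- \frac{1}{9} - 12\right) \left(1 - 2 \left(- \frac{1}{9} - 12\right)\right)} = \frac{1}{27000 + \left(-2\right) \left(- \frac{109}{9}\right) \left(1 - - \frac{218}{9}\right)} = \frac{1}{27000 + \frac{218 \left(1 + \frac{218}{9}\right)}{9}} = \frac{1}{27000 + \frac{218}{9} \cdot \frac{227}{9}} = \frac{1}{27000 + \frac{49486}{81}} = \frac{1}{\frac{2236486}{81}} = \frac{81}{2236486}$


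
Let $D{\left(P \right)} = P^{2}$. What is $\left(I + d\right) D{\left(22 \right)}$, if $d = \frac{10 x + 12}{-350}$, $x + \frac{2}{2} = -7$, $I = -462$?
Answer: $- \frac{39114944}{175} \approx -2.2351 \cdot 10^{5}$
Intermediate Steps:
$x = -8$ ($x = -1 - 7 = -8$)
$d = \frac{34}{175}$ ($d = \frac{10 \left(-8\right) + 12}{-350} = \left(-80 + 12\right) \left(- \frac{1}{350}\right) = \left(-68\right) \left(- \frac{1}{350}\right) = \frac{34}{175} \approx 0.19429$)
$\left(I + d\right) D{\left(22 \right)} = \left(-462 + \frac{34}{175}\right) 22^{2} = \left(- \frac{80816}{175}\right) 484 = - \frac{39114944}{175}$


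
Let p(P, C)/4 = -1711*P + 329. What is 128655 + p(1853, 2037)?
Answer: -12551961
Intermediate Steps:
p(P, C) = 1316 - 6844*P (p(P, C) = 4*(-1711*P + 329) = 4*(329 - 1711*P) = 1316 - 6844*P)
128655 + p(1853, 2037) = 128655 + (1316 - 6844*1853) = 128655 + (1316 - 12681932) = 128655 - 12680616 = -12551961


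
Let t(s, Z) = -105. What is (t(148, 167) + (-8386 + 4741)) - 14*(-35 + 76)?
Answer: -4324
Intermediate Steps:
(t(148, 167) + (-8386 + 4741)) - 14*(-35 + 76) = (-105 + (-8386 + 4741)) - 14*(-35 + 76) = (-105 - 3645) - 14*41 = -3750 - 574 = -4324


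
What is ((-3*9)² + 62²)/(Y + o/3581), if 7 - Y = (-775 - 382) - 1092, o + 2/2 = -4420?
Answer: 16375913/8074315 ≈ 2.0281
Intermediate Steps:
o = -4421 (o = -1 - 4420 = -4421)
Y = 2256 (Y = 7 - ((-775 - 382) - 1092) = 7 - (-1157 - 1092) = 7 - 1*(-2249) = 7 + 2249 = 2256)
((-3*9)² + 62²)/(Y + o/3581) = ((-3*9)² + 62²)/(2256 - 4421/3581) = ((-27)² + 3844)/(2256 - 4421*1/3581) = (729 + 3844)/(2256 - 4421/3581) = 4573/(8074315/3581) = 4573*(3581/8074315) = 16375913/8074315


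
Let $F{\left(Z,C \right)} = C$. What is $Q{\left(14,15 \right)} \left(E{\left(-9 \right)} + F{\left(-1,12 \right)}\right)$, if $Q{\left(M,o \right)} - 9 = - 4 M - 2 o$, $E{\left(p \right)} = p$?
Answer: $-231$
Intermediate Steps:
$Q{\left(M,o \right)} = 9 - 4 M - 2 o$ ($Q{\left(M,o \right)} = 9 - \left(2 o + 4 M\right) = 9 - 4 M - 2 o$)
$Q{\left(14,15 \right)} \left(E{\left(-9 \right)} + F{\left(-1,12 \right)}\right) = \left(9 - 56 - 30\right) \left(-9 + 12\right) = \left(9 - 56 - 30\right) 3 = \left(-77\right) 3 = -231$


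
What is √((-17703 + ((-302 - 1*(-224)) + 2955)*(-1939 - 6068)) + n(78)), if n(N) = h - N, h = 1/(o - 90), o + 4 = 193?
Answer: I*√25105718869/33 ≈ 4801.5*I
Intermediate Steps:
o = 189 (o = -4 + 193 = 189)
h = 1/99 (h = 1/(189 - 90) = 1/99 ≈ 0.010101)
n(N) = 1/99 - N
√((-17703 + ((-302 - 1*(-224)) + 2955)*(-1939 - 6068)) + n(78)) = √((-17703 + ((-302 - 1*(-224)) + 2955)*(-1939 - 6068)) + (1/99 - 1*78)) = √((-17703 + ((-302 + 224) + 2955)*(-8007)) + (1/99 - 78)) = √((-17703 + (-78 + 2955)*(-8007)) - 7721/99) = √((-17703 + 2877*(-8007)) - 7721/99) = √((-17703 - 23036139) - 7721/99) = √(-23053842 - 7721/99) = √(-2282338079/99) = I*√25105718869/33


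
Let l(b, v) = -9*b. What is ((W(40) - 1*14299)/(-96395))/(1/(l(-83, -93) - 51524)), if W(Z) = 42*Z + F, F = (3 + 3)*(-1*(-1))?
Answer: -640450301/96395 ≈ -6644.0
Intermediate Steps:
F = 6 (F = 6*1 = 6)
W(Z) = 6 + 42*Z (W(Z) = 42*Z + 6 = 6 + 42*Z)
((W(40) - 1*14299)/(-96395))/(1/(l(-83, -93) - 51524)) = (((6 + 42*40) - 1*14299)/(-96395))/(1/(-9*(-83) - 51524)) = (((6 + 1680) - 14299)*(-1/96395))/(1/(747 - 51524)) = ((1686 - 14299)*(-1/96395))/(1/(-50777)) = (-12613*(-1/96395))/(-1/50777) = (12613/96395)*(-50777) = -640450301/96395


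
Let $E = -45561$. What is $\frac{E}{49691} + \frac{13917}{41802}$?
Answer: $- \frac{404330425}{692394394} \approx -0.58396$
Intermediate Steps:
$\frac{E}{49691} + \frac{13917}{41802} = - \frac{45561}{49691} + \frac{13917}{41802} = \left(-45561\right) \frac{1}{49691} + 13917 \cdot \frac{1}{41802} = - \frac{45561}{49691} + \frac{4639}{13934} = - \frac{404330425}{692394394}$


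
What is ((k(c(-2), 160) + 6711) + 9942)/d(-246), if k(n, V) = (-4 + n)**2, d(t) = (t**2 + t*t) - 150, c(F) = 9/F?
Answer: 66901/483528 ≈ 0.13836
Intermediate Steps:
d(t) = -150 + 2*t**2 (d(t) = (t**2 + t**2) - 150 = 2*t**2 - 150 = -150 + 2*t**2)
((k(c(-2), 160) + 6711) + 9942)/d(-246) = (((-4 + 9/(-2))**2 + 6711) + 9942)/(-150 + 2*(-246)**2) = (((-4 + 9*(-1/2))**2 + 6711) + 9942)/(-150 + 2*60516) = (((-4 - 9/2)**2 + 6711) + 9942)/(-150 + 121032) = (((-17/2)**2 + 6711) + 9942)/120882 = ((289/4 + 6711) + 9942)*(1/120882) = (27133/4 + 9942)*(1/120882) = (66901/4)*(1/120882) = 66901/483528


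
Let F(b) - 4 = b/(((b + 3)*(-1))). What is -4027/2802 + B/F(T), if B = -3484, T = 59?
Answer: -202005173/176526 ≈ -1144.3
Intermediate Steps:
F(b) = 4 + b/(-3 - b) (F(b) = 4 + b/(((b + 3)*(-1))) = 4 + b/(((3 + b)*(-1))) = 4 + b/(-3 - b))
-4027/2802 + B/F(T) = -4027/2802 - 3484*(3 + 59)/(3*(4 + 59)) = -4027*1/2802 - 3484/(3*63/62) = -4027/2802 - 3484/(3*(1/62)*63) = -4027/2802 - 3484/189/62 = -4027/2802 - 3484*62/189 = -4027/2802 - 216008/189 = -202005173/176526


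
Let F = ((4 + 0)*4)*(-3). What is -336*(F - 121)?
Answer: 56784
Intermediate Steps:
F = -48 (F = (4*4)*(-3) = 16*(-3) = -48)
-336*(F - 121) = -336*(-48 - 121) = -336*(-169) = 56784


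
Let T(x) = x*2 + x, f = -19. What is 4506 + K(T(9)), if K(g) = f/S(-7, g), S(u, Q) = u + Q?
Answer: 90101/20 ≈ 4505.0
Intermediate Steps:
S(u, Q) = Q + u
T(x) = 3*x (T(x) = 2*x + x = 3*x)
K(g) = -19/(-7 + g) (K(g) = -19/(g - 7) = -19/(-7 + g))
4506 + K(T(9)) = 4506 - 19/(-7 + 3*9) = 4506 - 19/(-7 + 27) = 4506 - 19/20 = 90101/20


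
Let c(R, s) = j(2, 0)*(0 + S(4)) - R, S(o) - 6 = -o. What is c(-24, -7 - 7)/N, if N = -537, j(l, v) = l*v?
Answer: -8/179 ≈ -0.044693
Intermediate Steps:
S(o) = 6 - o
c(R, s) = -R (c(R, s) = (2*0)*(0 + (6 - 1*4)) - R = 0*(0 + (6 - 4)) - R = 0*(0 + 2) - R = 0*2 - R = 0 - R = -R)
c(-24, -7 - 7)/N = -1*(-24)/(-537) = 24*(-1/537) = -8/179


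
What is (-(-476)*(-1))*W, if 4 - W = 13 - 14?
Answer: -2380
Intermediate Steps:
W = 5 (W = 4 - (13 - 14) = 4 - 1*(-1) = 4 + 1 = 5)
(-(-476)*(-1))*W = -(-476)*(-1)*5 = -68*7*5 = -476*5 = -2380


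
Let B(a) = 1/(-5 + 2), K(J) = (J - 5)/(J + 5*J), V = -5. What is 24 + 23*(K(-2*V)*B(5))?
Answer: 841/36 ≈ 23.361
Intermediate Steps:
K(J) = (-5 + J)/(6*J) (K(J) = (-5 + J)/((6*J)) = (-5 + J)*(1/(6*J)) = (-5 + J)/(6*J))
B(a) = -⅓ (B(a) = 1/(-3) = -⅓)
24 + 23*(K(-2*V)*B(5)) = 24 + 23*(((-5 - 2*(-5))/(6*((-2*(-5)))))*(-⅓)) = 24 + 23*(((⅙)*(-5 + 10)/10)*(-⅓)) = 24 + 23*(((⅙)*(⅒)*5)*(-⅓)) = 24 + 23*((1/12)*(-⅓)) = 24 + 23*(-1/36) = 24 - 23/36 = 841/36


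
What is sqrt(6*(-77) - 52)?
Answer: I*sqrt(514) ≈ 22.672*I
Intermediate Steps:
sqrt(6*(-77) - 52) = sqrt(-462 - 52) = sqrt(-514) = I*sqrt(514)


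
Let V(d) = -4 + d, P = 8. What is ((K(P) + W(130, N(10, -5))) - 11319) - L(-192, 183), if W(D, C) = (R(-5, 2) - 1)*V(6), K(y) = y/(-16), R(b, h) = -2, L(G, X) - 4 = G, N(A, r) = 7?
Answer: -22275/2 ≈ -11138.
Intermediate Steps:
L(G, X) = 4 + G
K(y) = -y/16 (K(y) = y*(-1/16) = -y/16)
W(D, C) = -6 (W(D, C) = (-2 - 1)*(-4 + 6) = -3*2 = -6)
((K(P) + W(130, N(10, -5))) - 11319) - L(-192, 183) = ((-1/16*8 - 6) - 11319) - (4 - 192) = ((-1/2 - 6) - 11319) - 1*(-188) = (-13/2 - 11319) + 188 = -22651/2 + 188 = -22275/2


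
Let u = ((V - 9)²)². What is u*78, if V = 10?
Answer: 78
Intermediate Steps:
u = 1 (u = ((10 - 9)²)² = (1²)² = 1² = 1)
u*78 = 1*78 = 78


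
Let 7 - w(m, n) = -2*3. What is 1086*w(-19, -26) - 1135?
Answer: 12983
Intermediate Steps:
w(m, n) = 13 (w(m, n) = 7 - (-2)*3 = 7 - 1*(-6) = 7 + 6 = 13)
1086*w(-19, -26) - 1135 = 1086*13 - 1135 = 14118 - 1135 = 12983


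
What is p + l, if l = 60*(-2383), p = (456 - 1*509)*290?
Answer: -158350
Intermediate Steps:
p = -15370 (p = (456 - 509)*290 = -53*290 = -15370)
l = -142980
p + l = -15370 - 142980 = -158350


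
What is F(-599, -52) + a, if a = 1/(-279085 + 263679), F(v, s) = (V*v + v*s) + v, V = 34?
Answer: 156879297/15406 ≈ 10183.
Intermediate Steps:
F(v, s) = 35*v + s*v (F(v, s) = (34*v + v*s) + v = (34*v + s*v) + v = 35*v + s*v)
a = -1/15406 (a = 1/(-15406) = -1/15406 ≈ -6.4910e-5)
F(-599, -52) + a = -599*(35 - 52) - 1/15406 = -599*(-17) - 1/15406 = 10183 - 1/15406 = 156879297/15406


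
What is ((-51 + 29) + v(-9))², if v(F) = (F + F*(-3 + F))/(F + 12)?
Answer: 121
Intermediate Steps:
v(F) = (F + F*(-3 + F))/(12 + F)
((-51 + 29) + v(-9))² = ((-51 + 29) - 9*(-2 - 9)/(12 - 9))² = (-22 - 9*(-11)/3)² = (-22 - 9*⅓*(-11))² = (-22 + 33)² = 11² = 121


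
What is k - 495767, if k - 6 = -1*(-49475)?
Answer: -446286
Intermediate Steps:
k = 49481 (k = 6 - 1*(-49475) = 6 + 49475 = 49481)
k - 495767 = 49481 - 495767 = -446286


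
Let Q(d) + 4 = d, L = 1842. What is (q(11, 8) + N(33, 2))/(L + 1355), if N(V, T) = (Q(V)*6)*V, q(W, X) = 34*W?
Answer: 44/23 ≈ 1.9130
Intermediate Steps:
Q(d) = -4 + d
N(V, T) = V*(-24 + 6*V) (N(V, T) = ((-4 + V)*6)*V = (-24 + 6*V)*V = V*(-24 + 6*V))
(q(11, 8) + N(33, 2))/(L + 1355) = (34*11 + 6*33*(-4 + 33))/(1842 + 1355) = (374 + 6*33*29)/3197 = (374 + 5742)*(1/3197) = 6116*(1/3197) = 44/23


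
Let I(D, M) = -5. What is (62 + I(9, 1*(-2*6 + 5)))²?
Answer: 3249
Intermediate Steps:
(62 + I(9, 1*(-2*6 + 5)))² = (62 - 5)² = 57² = 3249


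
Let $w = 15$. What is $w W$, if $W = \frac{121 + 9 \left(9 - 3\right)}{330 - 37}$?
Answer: $\frac{2625}{293} \approx 8.959$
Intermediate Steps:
$W = \frac{175}{293}$ ($W = \frac{121 + 9 \cdot 6}{293} = \left(121 + 54\right) \frac{1}{293} = 175 \cdot \frac{1}{293} = \frac{175}{293} \approx 0.59727$)
$w W = 15 \cdot \frac{175}{293} = \frac{2625}{293}$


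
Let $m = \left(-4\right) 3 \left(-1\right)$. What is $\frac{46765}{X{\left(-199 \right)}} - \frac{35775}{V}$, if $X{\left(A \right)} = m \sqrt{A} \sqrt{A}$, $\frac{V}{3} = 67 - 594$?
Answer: $\frac{19255}{6324} \approx 3.0448$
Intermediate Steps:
$m = 12$ ($m = \left(-12\right) \left(-1\right) = 12$)
$V = -1581$ ($V = 3 \left(67 - 594\right) = 3 \left(-527\right) = -1581$)
$X{\left(A \right)} = 12 A$ ($X{\left(A \right)} = 12 \sqrt{A} \sqrt{A} = 12 A$)
$\frac{46765}{X{\left(-199 \right)}} - \frac{35775}{V} = \frac{46765}{12 \left(-199\right)} - \frac{35775}{-1581} = \frac{46765}{-2388} - - \frac{11925}{527} = 46765 \left(- \frac{1}{2388}\right) + \frac{11925}{527} = - \frac{235}{12} + \frac{11925}{527} = \frac{19255}{6324}$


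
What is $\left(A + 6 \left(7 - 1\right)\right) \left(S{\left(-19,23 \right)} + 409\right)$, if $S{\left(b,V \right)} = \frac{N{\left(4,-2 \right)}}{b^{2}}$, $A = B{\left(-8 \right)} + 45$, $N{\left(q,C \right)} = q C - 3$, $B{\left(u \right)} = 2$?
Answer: $\frac{12253954}{361} \approx 33945.0$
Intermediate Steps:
$N{\left(q,C \right)} = -3 + C q$ ($N{\left(q,C \right)} = C q - 3 = -3 + C q$)
$A = 47$ ($A = 2 + 45 = 47$)
$S{\left(b,V \right)} = - \frac{11}{b^{2}}$ ($S{\left(b,V \right)} = \frac{-3 - 8}{b^{2}} = - \frac{11}{b^{2}}$)
$\left(A + 6 \left(7 - 1\right)\right) \left(S{\left(-19,23 \right)} + 409\right) = \left(47 + 6 \left(7 - 1\right)\right) \left(- \frac{11}{361} + 409\right) = \left(47 + 6 \cdot 6\right) \left(\left(-11\right) \frac{1}{361} + 409\right) = \left(47 + 36\right) \left(- \frac{11}{361} + 409\right) = 83 \cdot \frac{147638}{361} = \frac{12253954}{361}$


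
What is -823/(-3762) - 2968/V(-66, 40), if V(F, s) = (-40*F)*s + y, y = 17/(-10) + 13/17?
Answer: 1430690047/7503869538 ≈ 0.19066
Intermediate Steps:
y = -159/170 (y = 17*(-⅒) + 13*(1/17) = -17/10 + 13/17 = -159/170 ≈ -0.93529)
V(F, s) = -159/170 - 40*F*s (V(F, s) = (-40*F)*s - 159/170 = -40*F*s - 159/170 = -159/170 - 40*F*s)
-823/(-3762) - 2968/V(-66, 40) = -823/(-3762) - 2968/(-159/170 - 40*(-66)*40) = -823*(-1/3762) - 2968/(-159/170 + 105600) = 823/3762 - 2968/17951841/170 = 823/3762 - 2968*170/17951841 = 823/3762 - 504560/17951841 = 1430690047/7503869538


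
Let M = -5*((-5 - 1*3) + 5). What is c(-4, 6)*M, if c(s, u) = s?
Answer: -60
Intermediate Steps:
M = 15 (M = -5*((-5 - 3) + 5) = -5*(-8 + 5) = -5*(-3) = 15)
c(-4, 6)*M = -4*15 = -60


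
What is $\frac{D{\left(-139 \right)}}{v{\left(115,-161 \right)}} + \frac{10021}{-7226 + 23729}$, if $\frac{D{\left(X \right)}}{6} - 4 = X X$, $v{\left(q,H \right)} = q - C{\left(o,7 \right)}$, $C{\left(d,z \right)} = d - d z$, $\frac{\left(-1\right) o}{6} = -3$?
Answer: $\frac{1915757533}{3680169} \approx 520.56$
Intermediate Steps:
$o = 18$ ($o = \left(-6\right) \left(-3\right) = 18$)
$C{\left(d,z \right)} = d - d z$
$v{\left(q,H \right)} = 108 + q$ ($v{\left(q,H \right)} = q - 18 \left(1 - 7\right) = q - 18 \left(-6\right) = q - -108 = q + 108 = 108 + q$)
$D{\left(X \right)} = 24 + 6 X^{2}$ ($D{\left(X \right)} = 24 + 6 X X = 24 + 6 X^{2}$)
$\frac{D{\left(-139 \right)}}{v{\left(115,-161 \right)}} + \frac{10021}{-7226 + 23729} = \frac{24 + 6 \left(-139\right)^{2}}{108 + 115} + \frac{10021}{-7226 + 23729} = \frac{24 + 6 \cdot 19321}{223} + \frac{10021}{16503} = \left(24 + 115926\right) \frac{1}{223} + 10021 \cdot \frac{1}{16503} = 115950 \cdot \frac{1}{223} + \frac{10021}{16503} = \frac{115950}{223} + \frac{10021}{16503} = \frac{1915757533}{3680169}$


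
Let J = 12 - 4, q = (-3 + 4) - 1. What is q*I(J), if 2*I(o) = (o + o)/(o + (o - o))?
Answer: 0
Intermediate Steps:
q = 0 (q = 1 - 1 = 0)
J = 8
I(o) = 1 (I(o) = ((o + o)/(o + (o - o)))/2 = ((2*o)/(o + 0))/2 = ((2*o)/o)/2 = (½)*2 = 1)
q*I(J) = 0*1 = 0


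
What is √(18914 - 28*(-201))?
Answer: √24542 ≈ 156.66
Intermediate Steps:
√(18914 - 28*(-201)) = √(18914 + 5628) = √24542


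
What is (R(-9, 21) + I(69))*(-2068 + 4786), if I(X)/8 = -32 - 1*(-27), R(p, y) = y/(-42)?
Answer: -110079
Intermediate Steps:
R(p, y) = -y/42 (R(p, y) = y*(-1/42) = -y/42)
I(X) = -40 (I(X) = 8*(-32 - 1*(-27)) = 8*(-32 + 27) = 8*(-5) = -40)
(R(-9, 21) + I(69))*(-2068 + 4786) = (-1/42*21 - 40)*(-2068 + 4786) = (-½ - 40)*2718 = -81/2*2718 = -110079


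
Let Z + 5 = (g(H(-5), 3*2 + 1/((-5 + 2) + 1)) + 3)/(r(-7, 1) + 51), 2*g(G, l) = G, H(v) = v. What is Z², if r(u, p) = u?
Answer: 192721/7744 ≈ 24.887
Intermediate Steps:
g(G, l) = G/2
Z = -439/88 (Z = -5 + ((½)*(-5) + 3)/(-7 + 51) = -5 + (-5/2 + 3)/44 = -5 + (½)*(1/44) = -5 + 1/88 = -439/88 ≈ -4.9886)
Z² = (-439/88)² = 192721/7744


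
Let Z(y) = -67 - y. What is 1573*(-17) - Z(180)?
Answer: -26494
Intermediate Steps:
1573*(-17) - Z(180) = 1573*(-17) - (-67 - 1*180) = -26741 - (-67 - 180) = -26741 - 1*(-247) = -26741 + 247 = -26494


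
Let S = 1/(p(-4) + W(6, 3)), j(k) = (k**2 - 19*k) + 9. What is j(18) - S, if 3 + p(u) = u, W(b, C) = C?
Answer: -35/4 ≈ -8.7500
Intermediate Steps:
p(u) = -3 + u
j(k) = 9 + k**2 - 19*k
S = -1/4 (S = 1/((-3 - 4) + 3) = 1/(-7 + 3) = 1/(-4) = -1/4 ≈ -0.25000)
j(18) - S = (9 + 18**2 - 19*18) - 1*(-1/4) = (9 + 324 - 342) + 1/4 = -9 + 1/4 = -35/4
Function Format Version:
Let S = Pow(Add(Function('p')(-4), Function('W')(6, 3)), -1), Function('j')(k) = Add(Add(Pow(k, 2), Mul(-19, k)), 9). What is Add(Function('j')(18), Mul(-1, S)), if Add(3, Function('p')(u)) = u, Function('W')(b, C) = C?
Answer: Rational(-35, 4) ≈ -8.7500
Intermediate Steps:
Function('p')(u) = Add(-3, u)
Function('j')(k) = Add(9, Pow(k, 2), Mul(-19, k))
S = Rational(-1, 4) (S = Pow(Add(Add(-3, -4), 3), -1) = Pow(Add(-7, 3), -1) = Pow(-4, -1) = Rational(-1, 4) ≈ -0.25000)
Add(Function('j')(18), Mul(-1, S)) = Add(Add(9, Pow(18, 2), Mul(-19, 18)), Mul(-1, Rational(-1, 4))) = Add(Add(9, 324, -342), Rational(1, 4)) = Add(-9, Rational(1, 4)) = Rational(-35, 4)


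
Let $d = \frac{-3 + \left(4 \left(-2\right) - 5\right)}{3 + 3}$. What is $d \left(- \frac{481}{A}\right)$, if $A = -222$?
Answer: $- \frac{52}{9} \approx -5.7778$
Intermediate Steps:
$d = - \frac{8}{3}$ ($d = \frac{-3 - 13}{6} = \left(-3 - 13\right) \frac{1}{6} = \left(-16\right) \frac{1}{6} = - \frac{8}{3} \approx -2.6667$)
$d \left(- \frac{481}{A}\right) = - \frac{8 \left(- \frac{481}{-222}\right)}{3} = - \frac{8 \left(\left(-481\right) \left(- \frac{1}{222}\right)\right)}{3} = \left(- \frac{8}{3}\right) \frac{13}{6} = - \frac{52}{9}$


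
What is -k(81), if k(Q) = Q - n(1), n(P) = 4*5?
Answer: -61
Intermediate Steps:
n(P) = 20
k(Q) = -20 + Q (k(Q) = Q - 1*20 = Q - 20 = -20 + Q)
-k(81) = -(-20 + 81) = -1*61 = -61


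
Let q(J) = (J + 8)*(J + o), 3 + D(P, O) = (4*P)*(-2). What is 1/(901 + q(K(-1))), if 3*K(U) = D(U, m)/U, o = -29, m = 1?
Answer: 9/6361 ≈ 0.0014149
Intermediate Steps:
D(P, O) = -3 - 8*P (D(P, O) = -3 + (4*P)*(-2) = -3 - 8*P)
K(U) = (-3 - 8*U)/(3*U) (K(U) = ((-3 - 8*U)/U)/3 = (-3 - 8*U)/(3*U))
q(J) = (-29 + J)*(8 + J) (q(J) = (J + 8)*(J - 29) = (8 + J)*(-29 + J) = (-29 + J)*(8 + J))
1/(901 + q(K(-1))) = 1/(901 + (-232 + (-8/3 - 1/(-1))² - 21*(-8/3 - 1/(-1)))) = 1/(901 + (-232 + (-8/3 - 1*(-1))² - 21*(-8/3 - 1*(-1)))) = 1/(901 + (-232 + (-8/3 + 1)² - 21*(-8/3 + 1))) = 1/(901 + (-232 + (-5/3)² - 21*(-5/3))) = 1/(901 + (-232 + 25/9 + 35)) = 1/(901 - 1748/9) = 1/(6361/9) = 9/6361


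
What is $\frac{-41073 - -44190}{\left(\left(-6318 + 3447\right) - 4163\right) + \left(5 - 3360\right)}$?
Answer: $- \frac{1039}{3463} \approx -0.30003$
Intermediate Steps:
$\frac{-41073 - -44190}{\left(\left(-6318 + 3447\right) - 4163\right) + \left(5 - 3360\right)} = \frac{-41073 + 44190}{\left(-2871 - 4163\right) + \left(5 - 3360\right)} = \frac{3117}{-7034 - 3355} = \frac{3117}{-10389} = 3117 \left(- \frac{1}{10389}\right) = - \frac{1039}{3463}$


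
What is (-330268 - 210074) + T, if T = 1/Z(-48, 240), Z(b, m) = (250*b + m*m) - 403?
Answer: -24421837373/45197 ≈ -5.4034e+5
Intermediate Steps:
Z(b, m) = -403 + m² + 250*b (Z(b, m) = (250*b + m²) - 403 = (m² + 250*b) - 403 = -403 + m² + 250*b)
T = 1/45197 (T = 1/(-403 + 240² + 250*(-48)) = 1/(-403 + 57600 - 12000) = 1/45197 ≈ 2.2125e-5)
(-330268 - 210074) + T = (-330268 - 210074) + 1/45197 = -540342 + 1/45197 = -24421837373/45197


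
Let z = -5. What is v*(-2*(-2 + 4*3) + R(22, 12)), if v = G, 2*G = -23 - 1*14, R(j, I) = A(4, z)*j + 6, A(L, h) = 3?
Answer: -962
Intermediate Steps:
R(j, I) = 6 + 3*j (R(j, I) = 3*j + 6 = 6 + 3*j)
G = -37/2 (G = (-23 - 1*14)/2 = (-23 - 14)/2 = (½)*(-37) = -37/2 ≈ -18.500)
v = -37/2 ≈ -18.500
v*(-2*(-2 + 4*3) + R(22, 12)) = -37*(-2*(-2 + 4*3) + (6 + 3*22))/2 = -37*(-2*(-2 + 12) + (6 + 66))/2 = -37*(-2*10 + 72)/2 = -37*(-20 + 72)/2 = -37/2*52 = -962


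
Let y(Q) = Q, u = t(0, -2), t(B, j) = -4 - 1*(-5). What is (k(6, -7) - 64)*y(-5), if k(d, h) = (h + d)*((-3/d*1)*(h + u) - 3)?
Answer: 320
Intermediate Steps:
t(B, j) = 1 (t(B, j) = -4 + 5 = 1)
u = 1
k(d, h) = (-3 - 3*(1 + h)/d)*(d + h) (k(d, h) = (h + d)*((-3/d*1)*(h + 1) - 3) = (d + h)*((-3/d)*(1 + h) - 3) = (d + h)*(-3*(1 + h)/d - 3) = (d + h)*(-3 - 3*(1 + h)/d) = (-3 - 3*(1 + h)/d)*(d + h))
(k(6, -7) - 64)*y(-5) = (3*(-1*(-7) - 1*(-7)**2 - 1*6*(1 + 6 + 2*(-7)))/6 - 64)*(-5) = (3*(1/6)*(7 - 1*49 - 1*6*(1 + 6 - 14)) - 64)*(-5) = (3*(1/6)*(7 - 49 - 1*6*(-7)) - 64)*(-5) = (3*(1/6)*(7 - 49 + 42) - 64)*(-5) = (3*(1/6)*0 - 64)*(-5) = (0 - 64)*(-5) = -64*(-5) = 320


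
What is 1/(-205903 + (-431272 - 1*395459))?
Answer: -1/1032634 ≈ -9.6840e-7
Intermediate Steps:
1/(-205903 + (-431272 - 1*395459)) = 1/(-205903 + (-431272 - 395459)) = 1/(-205903 - 826731) = 1/(-1032634) = -1/1032634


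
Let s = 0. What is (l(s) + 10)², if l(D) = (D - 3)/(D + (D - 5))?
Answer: 2809/25 ≈ 112.36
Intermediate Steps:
l(D) = (-3 + D)/(-5 + 2*D) (l(D) = (-3 + D)/(D + (-5 + D)) = (-3 + D)/(-5 + 2*D))
(l(s) + 10)² = ((-3 + 0)/(-5 + 2*0) + 10)² = (-3/(-5 + 0) + 10)² = (-3/(-5) + 10)² = (-⅕*(-3) + 10)² = (⅗ + 10)² = (53/5)² = 2809/25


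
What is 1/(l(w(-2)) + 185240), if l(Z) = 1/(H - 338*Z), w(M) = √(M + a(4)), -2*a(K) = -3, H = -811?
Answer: 132417516509/24529020607897521 - 169*I*√2/24529020607897521 ≈ 5.3984e-6 - 9.7436e-15*I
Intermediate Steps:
a(K) = 3/2 (a(K) = -½*(-3) = 3/2)
w(M) = √(3/2 + M) (w(M) = √(M + 3/2) = √(3/2 + M))
l(Z) = 1/(-811 - 338*Z)
1/(l(w(-2)) + 185240) = 1/(-1/(811 + 338*(√(6 + 4*(-2))/2)) + 185240) = 1/(-1/(811 + 338*(√(6 - 8)/2)) + 185240) = 1/(-1/(811 + 338*(√(-2)/2)) + 185240) = 1/(-1/(811 + 338*((I*√2)/2)) + 185240) = 1/(-1/(811 + 338*(I*√2/2)) + 185240) = 1/(-1/(811 + 169*I*√2) + 185240) = 1/(185240 - 1/(811 + 169*I*√2))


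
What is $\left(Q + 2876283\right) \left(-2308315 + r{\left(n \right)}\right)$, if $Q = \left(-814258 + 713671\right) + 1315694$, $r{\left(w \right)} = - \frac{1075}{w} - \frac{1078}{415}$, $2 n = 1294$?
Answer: $- \frac{507164827943809148}{53701} \approx -9.4442 \cdot 10^{12}$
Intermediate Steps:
$n = 647$ ($n = \frac{1}{2} \cdot 1294 = 647$)
$r{\left(w \right)} = - \frac{1078}{415} - \frac{1075}{w}$ ($r{\left(w \right)} = - \frac{1075}{w} - \frac{1078}{415} = - \frac{1078}{415} - \frac{1075}{w}$)
$Q = 1215107$ ($Q = -100587 + 1315694 = 1215107$)
$\left(Q + 2876283\right) \left(-2308315 + r{\left(n \right)}\right) = \left(1215107 + 2876283\right) \left(-2308315 - \left(\frac{1078}{415} + \frac{1075}{647}\right)\right) = 4091390 \left(-2308315 - \frac{1143591}{268505}\right) = 4091390 \left(- \frac{619795262666}{268505}\right) = - \frac{507164827943809148}{53701}$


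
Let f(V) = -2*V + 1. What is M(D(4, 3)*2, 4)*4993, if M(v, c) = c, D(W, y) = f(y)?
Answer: 19972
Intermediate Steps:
f(V) = 1 - 2*V
D(W, y) = 1 - 2*y
M(D(4, 3)*2, 4)*4993 = 4*4993 = 19972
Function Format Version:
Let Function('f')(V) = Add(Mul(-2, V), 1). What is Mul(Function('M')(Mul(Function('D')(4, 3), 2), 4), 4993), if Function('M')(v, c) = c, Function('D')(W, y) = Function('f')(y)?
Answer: 19972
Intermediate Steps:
Function('f')(V) = Add(1, Mul(-2, V))
Function('D')(W, y) = Add(1, Mul(-2, y))
Mul(Function('M')(Mul(Function('D')(4, 3), 2), 4), 4993) = Mul(4, 4993) = 19972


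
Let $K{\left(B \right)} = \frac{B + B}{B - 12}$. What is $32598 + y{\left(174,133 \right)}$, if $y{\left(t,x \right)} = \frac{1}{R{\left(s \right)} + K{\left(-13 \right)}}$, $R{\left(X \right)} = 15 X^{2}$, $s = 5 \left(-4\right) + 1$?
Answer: $\frac{4413801823}{135401} \approx 32598.0$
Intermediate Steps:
$s = -19$ ($s = -20 + 1 = -19$)
$K{\left(B \right)} = \frac{2 B}{-12 + B}$
$y{\left(t,x \right)} = \frac{25}{135401}$ ($y{\left(t,x \right)} = \frac{1}{15 \left(-19\right)^{2} + 2 \left(-13\right) \frac{1}{-12 - 13}} = \frac{1}{15 \cdot 361 + 2 \left(-13\right) \frac{1}{-25}} = \frac{1}{5415 + 2 \left(-13\right) \left(- \frac{1}{25}\right)} = \frac{1}{5415 + \frac{26}{25}} = \frac{1}{\frac{135401}{25}} = \frac{25}{135401}$)
$32598 + y{\left(174,133 \right)} = 32598 + \frac{25}{135401} = \frac{4413801823}{135401}$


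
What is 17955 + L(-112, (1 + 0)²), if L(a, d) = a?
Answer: 17843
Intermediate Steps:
17955 + L(-112, (1 + 0)²) = 17955 - 112 = 17843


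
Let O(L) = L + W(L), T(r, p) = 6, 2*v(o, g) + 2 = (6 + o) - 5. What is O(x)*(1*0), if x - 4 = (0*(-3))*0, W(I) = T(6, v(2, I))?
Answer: 0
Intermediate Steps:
v(o, g) = -½ + o/2 (v(o, g) = -1 + ((6 + o) - 5)/2 = -1 + (1 + o)/2 = -1 + (½ + o/2) = -½ + o/2)
W(I) = 6
x = 4 (x = 4 + (0*(-3))*0 = 4 + 0*0 = 4 + 0 = 4)
O(L) = 6 + L (O(L) = L + 6 = 6 + L)
O(x)*(1*0) = (6 + 4)*(1*0) = 10*0 = 0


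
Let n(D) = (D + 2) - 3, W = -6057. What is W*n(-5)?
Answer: 36342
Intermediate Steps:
n(D) = -1 + D (n(D) = (2 + D) - 3 = -1 + D)
W*n(-5) = -6057*(-1 - 5) = -6057*(-6) = 36342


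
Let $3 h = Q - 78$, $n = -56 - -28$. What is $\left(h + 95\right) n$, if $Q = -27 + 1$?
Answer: $- \frac{5068}{3} \approx -1689.3$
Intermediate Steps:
$Q = -26$
$n = -28$ ($n = -56 + 28 = -28$)
$h = - \frac{104}{3}$ ($h = \frac{-26 - 78}{3} = \frac{1}{3} \left(-104\right) = - \frac{104}{3} \approx -34.667$)
$\left(h + 95\right) n = \left(- \frac{104}{3} + 95\right) \left(-28\right) = \frac{181}{3} \left(-28\right) = - \frac{5068}{3}$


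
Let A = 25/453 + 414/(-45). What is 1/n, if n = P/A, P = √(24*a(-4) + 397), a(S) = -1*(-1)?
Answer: -20713*√421/953565 ≈ -0.44569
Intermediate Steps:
a(S) = 1
A = -20713/2265 (A = 25*(1/453) + 414*(-1/45) = 25/453 - 46/5 = -20713/2265 ≈ -9.1448)
P = √421 (P = √(24*1 + 397) = √(24 + 397) = √421 ≈ 20.518)
n = -2265*√421/20713 (n = √421/(-20713/2265) = √421*(-2265/20713) = -2265*√421/20713 ≈ -2.2437)
1/n = 1/(-2265*√421/20713) = -20713*√421/953565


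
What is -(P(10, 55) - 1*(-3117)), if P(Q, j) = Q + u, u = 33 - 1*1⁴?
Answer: -3159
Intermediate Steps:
u = 32 (u = 33 - 1*1 = 33 - 1 = 32)
P(Q, j) = 32 + Q (P(Q, j) = Q + 32 = 32 + Q)
-(P(10, 55) - 1*(-3117)) = -((32 + 10) - 1*(-3117)) = -(42 + 3117) = -1*3159 = -3159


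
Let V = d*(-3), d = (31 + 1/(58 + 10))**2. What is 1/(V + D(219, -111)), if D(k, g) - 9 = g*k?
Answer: -4624/125706843 ≈ -3.6784e-5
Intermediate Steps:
d = 4447881/4624 (d = (31 + 1/68)**2 = (2109/68)**2 = 4447881/4624 ≈ 961.91)
D(k, g) = 9 + g*k
V = -13343643/4624 (V = (4447881/4624)*(-3) = -13343643/4624 ≈ -2885.7)
1/(V + D(219, -111)) = 1/(-13343643/4624 + (9 - 111*219)) = 1/(-13343643/4624 + (9 - 24309)) = 1/(-13343643/4624 - 24300) = 1/(-125706843/4624) = -4624/125706843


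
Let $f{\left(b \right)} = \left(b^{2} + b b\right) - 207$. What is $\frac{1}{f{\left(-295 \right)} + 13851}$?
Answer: $\frac{1}{187694} \approx 5.3278 \cdot 10^{-6}$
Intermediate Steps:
$f{\left(b \right)} = -207 + 2 b^{2}$ ($f{\left(b \right)} = \left(b^{2} + b^{2}\right) - 207 = 2 b^{2} - 207 = -207 + 2 b^{2}$)
$\frac{1}{f{\left(-295 \right)} + 13851} = \frac{1}{\left(-207 + 2 \left(-295\right)^{2}\right) + 13851} = \frac{1}{\left(-207 + 2 \cdot 87025\right) + 13851} = \frac{1}{\left(-207 + 174050\right) + 13851} = \frac{1}{173843 + 13851} = \frac{1}{187694}$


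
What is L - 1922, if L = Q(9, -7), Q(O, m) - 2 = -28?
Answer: -1948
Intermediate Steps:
Q(O, m) = -26 (Q(O, m) = 2 - 28 = -26)
L = -26
L - 1922 = -26 - 1922 = -1948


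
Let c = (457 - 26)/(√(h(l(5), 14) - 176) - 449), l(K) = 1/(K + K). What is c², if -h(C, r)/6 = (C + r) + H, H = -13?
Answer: 233848021265/254478882681 + 417033445*I*√4565/508957765362 ≈ 0.91893 + 0.055362*I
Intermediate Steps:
l(K) = 1/(2*K)
h(C, r) = 78 - 6*C - 6*r (h(C, r) = -6*((C + r) - 13) = -6*(-13 + C + r) = 78 - 6*C - 6*r)
c = 431/(-449 + I*√4565/5) (c = (457 - 26)/(√((78 - 3/5 - 6*14) - 176) - 449) = 431/(√((78 - 3/5 - 84) - 176) - 449) = 431/(√((78 - 6*⅒ - 84) - 176) - 449) = 431/(√((78 - ⅗ - 84) - 176) - 449) = 431/(√(-33/5 - 176) - 449) = 431/(√(-913/5) - 449) = 431/(I*√4565/5 - 449) = 431/(-449 + I*√4565/5) ≈ -0.95904 - 0.028863*I)
c² = (-967595/1008918 - 431*I*√4565/1008918)²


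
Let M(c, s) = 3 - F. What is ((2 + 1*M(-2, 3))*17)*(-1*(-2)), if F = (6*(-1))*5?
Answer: 1190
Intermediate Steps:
F = -30 (F = -6*5 = -30)
M(c, s) = 33 (M(c, s) = 3 - 1*(-30) = 3 + 30 = 33)
((2 + 1*M(-2, 3))*17)*(-1*(-2)) = ((2 + 1*33)*17)*(-1*(-2)) = ((2 + 33)*17)*2 = (35*17)*2 = 595*2 = 1190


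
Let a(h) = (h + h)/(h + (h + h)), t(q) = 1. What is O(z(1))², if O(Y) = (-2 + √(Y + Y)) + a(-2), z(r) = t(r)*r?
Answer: 34/9 - 8*√2/3 ≈ 0.0065416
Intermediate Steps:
a(h) = ⅔ (a(h) = (2*h)/(h + 2*h) = (2*h)/((3*h)) = (2*h)*(1/(3*h)) = ⅔)
z(r) = r (z(r) = 1*r = r)
O(Y) = -4/3 + √2*√Y (O(Y) = (-2 + √(Y + Y)) + ⅔ = (-2 + √(2*Y)) + ⅔ = (-2 + √2*√Y) + ⅔ = -4/3 + √2*√Y)
O(z(1))² = (-4/3 + √2*√1)² = (-4/3 + √2*1)² = (-4/3 + √2)²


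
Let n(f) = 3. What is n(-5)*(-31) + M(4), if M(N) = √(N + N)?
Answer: -93 + 2*√2 ≈ -90.172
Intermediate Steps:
M(N) = √2*√N (M(N) = √(2*N) = √2*√N)
n(-5)*(-31) + M(4) = 3*(-31) + √2*√4 = -93 + √2*2 = -93 + 2*√2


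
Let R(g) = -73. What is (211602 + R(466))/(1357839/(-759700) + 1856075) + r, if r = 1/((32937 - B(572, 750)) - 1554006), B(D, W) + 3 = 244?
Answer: 244470948658683339/2145136582938475910 ≈ 0.11397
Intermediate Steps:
B(D, W) = 241 (B(D, W) = -3 + 244 = 241)
r = -1/1521310 (r = 1/((32937 - 1*241) - 1554006) = 1/((32937 - 241) - 1554006) = 1/(32696 - 1554006) = 1/(-1521310) = -1/1521310 ≈ -6.5733e-7)
(211602 + R(466))/(1357839/(-759700) + 1856075) + r = (211602 - 73)/(1357839/(-759700) + 1856075) - 1/1521310 = 211529/(1357839*(-1/759700) + 1856075) - 1/1521310 = 211529/(-1357839/759700 + 1856075) - 1/1521310 = 211529/(1410058819661/759700) - 1/1521310 = 211529*(759700/1410058819661) - 1/1521310 = 160698581300/1410058819661 - 1/1521310 = 244470948658683339/2145136582938475910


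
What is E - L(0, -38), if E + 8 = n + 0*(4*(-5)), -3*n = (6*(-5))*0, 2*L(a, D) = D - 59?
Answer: 81/2 ≈ 40.500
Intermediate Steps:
L(a, D) = -59/2 + D/2 (L(a, D) = (D - 59)/2 = (-59 + D)/2 = -59/2 + D/2)
n = 0 (n = -6*(-5)*0/3 = -(-10)*0 = -1/3*0 = 0)
E = -8 (E = -8 + (0 + 0*(4*(-5))) = -8 + (0 + 0*(-20)) = -8 + (0 + 0) = -8 + 0 = -8)
E - L(0, -38) = -8 - (-59/2 + (1/2)*(-38)) = -8 - (-59/2 - 19) = -8 - 1*(-97/2) = -8 + 97/2 = 81/2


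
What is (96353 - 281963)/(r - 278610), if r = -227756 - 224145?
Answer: 185610/730511 ≈ 0.25408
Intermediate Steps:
r = -451901
(96353 - 281963)/(r - 278610) = (96353 - 281963)/(-451901 - 278610) = -185610/(-730511) = -185610*(-1/730511) = 185610/730511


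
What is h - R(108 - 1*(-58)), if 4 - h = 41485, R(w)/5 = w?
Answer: -42311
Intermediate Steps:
R(w) = 5*w
h = -41481 (h = 4 - 1*41485 = 4 - 41485 = -41481)
h - R(108 - 1*(-58)) = -41481 - 5*(108 - 1*(-58)) = -41481 - 5*(108 + 58) = -41481 - 5*166 = -41481 - 1*830 = -41481 - 830 = -42311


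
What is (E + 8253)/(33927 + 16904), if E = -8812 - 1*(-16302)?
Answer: 15743/50831 ≈ 0.30971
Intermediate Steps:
E = 7490 (E = -8812 + 16302 = 7490)
(E + 8253)/(33927 + 16904) = (7490 + 8253)/(33927 + 16904) = 15743/50831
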